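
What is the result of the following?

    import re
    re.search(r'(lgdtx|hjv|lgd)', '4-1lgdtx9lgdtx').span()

(3, 8)

`|` is ordered: at each position the engine commits to the first alternative that works.
The match spans [3:8] → 'lgdtx'.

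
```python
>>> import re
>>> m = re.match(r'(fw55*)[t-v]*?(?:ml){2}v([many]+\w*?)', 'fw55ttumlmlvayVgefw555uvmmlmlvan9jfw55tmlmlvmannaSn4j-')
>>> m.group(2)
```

The pattern matches the literal 'fw5', then zero or more of a literal '5' (captured); then zero or more of a character in [t-v] (lazy), then the literal 'ml' repeated 2 times; then a literal 'v'; then one or more of one of [many], then zero or more of a word character (lazy) (captured).
Because the quantifier is non-greedy, it stops expanding at the earliest point where the rest of the pattern can succeed.
`match` is anchored at position 0; if the pattern doesn't fit there, it returns None.
The match spans [0:14] → 'fw55ttumlmlvay'.
Captured: group 1 = 'fw55', group 2 = 'ay'.

'ay'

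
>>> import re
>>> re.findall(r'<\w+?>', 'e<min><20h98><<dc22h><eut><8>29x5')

['<min>', '<20h98>', '<dc22h>', '<eut>', '<8>']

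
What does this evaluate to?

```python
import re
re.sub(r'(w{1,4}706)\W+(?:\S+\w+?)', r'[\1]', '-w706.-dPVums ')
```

Pattern: 1 to 4 of a literal 'w', then a literal '7', then the literal '06' (captured); then one or more of a non-word character; then one or more of a non-whitespace character, then one or more of a word character (lazy) (non-capturing group).
Matches: at [1:13] → 'w706.-dPVums'.
Each match is replaced using the text its own group 1 captured.

'-[w706] '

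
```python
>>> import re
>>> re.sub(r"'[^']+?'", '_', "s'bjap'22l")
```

`sub` substitutes '_' at each match site.

's_22l'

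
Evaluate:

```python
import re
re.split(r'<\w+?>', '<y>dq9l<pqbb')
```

['', 'dq9l<pqbb']

Matches to split on: at [0:3] → '<y>'.
Splitting on the pattern gives 2 pieces.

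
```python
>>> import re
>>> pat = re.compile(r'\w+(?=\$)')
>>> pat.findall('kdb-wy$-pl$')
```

['wy', 'pl']

The `(?=…)`/`(?<=…)` assertion just peeks at neighbouring text; it doesn't advance the match position.
Walking the string: at [4:6] → 'wy'; at [8:10] → 'pl'.
Since nothing is captured, `findall` lists the 2 matched substrings directly.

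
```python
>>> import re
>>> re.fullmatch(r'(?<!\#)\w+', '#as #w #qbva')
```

`(?!…)`/`(?<!…)` only lets a position through if the neighbouring text does NOT match; no characters are consumed.
`re.fullmatch` requires the pattern to consume the entire string.
Here the string isn't matched end-to-end, so the call returns None.

None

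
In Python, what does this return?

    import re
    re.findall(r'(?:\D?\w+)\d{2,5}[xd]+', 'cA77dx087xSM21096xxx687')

No capturing groups, so `findall` returns the 1 full match string.

['cA77dx087xSM21096xxx']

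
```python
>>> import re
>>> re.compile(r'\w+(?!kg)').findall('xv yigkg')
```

['xv', 'yigkg']

`(?!…)`/`(?<!…)` only lets a position through if the neighbouring text does NOT match; no characters are consumed.
No capturing groups, so `findall` returns the 2 full match strings.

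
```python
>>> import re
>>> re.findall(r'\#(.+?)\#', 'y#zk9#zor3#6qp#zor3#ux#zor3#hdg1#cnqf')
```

Walking the string: at [1:6] match '#zk9#', group 1 = 'zk9'; at [10:15] match '#6qp#', group 1 = '6qp'; at [19:23] match '#ux#', group 1 = 'ux'; at [27:33] match '#hdg1#', group 1 = 'hdg1'.
One capturing group, so `findall` returns just the captured substring from each match — 4 in all.

['zk9', '6qp', 'ux', 'hdg1']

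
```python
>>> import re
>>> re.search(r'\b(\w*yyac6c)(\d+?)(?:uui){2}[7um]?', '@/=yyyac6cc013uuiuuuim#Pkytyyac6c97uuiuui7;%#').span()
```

This matches a word boundary (`\b`, zero-width); then zero or more of a word character, then the literal 'yya', then the literal 'c6c' (captured); then one or more of a digit (lazy) (captured); then the literal 'uui' repeated 2 times, then optionally one of [7um].
`re.search` tries every starting position until one works.
The match spans [23:42] → 'Pkytyyac6c97uuiuui7'.
Captured: group 1 = 'Pkytyyac6c', group 2 = '97'.

(23, 42)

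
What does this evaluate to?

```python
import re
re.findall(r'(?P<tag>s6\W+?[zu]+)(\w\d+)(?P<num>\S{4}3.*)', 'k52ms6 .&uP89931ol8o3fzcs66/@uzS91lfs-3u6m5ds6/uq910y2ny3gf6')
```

The pattern matches the literal 's6', then one or more of a non-word character (lazy), then one or more of one of [zu] (captured as 'tag'); then a word character, then one or more of a digit (captured); then exactly 4 of a non-whitespace character, then the literal '3', then zero or more of any character (captured as 'num').
Matches: at [4:60] match 's6 .&uP89931ol8o3fzcs66/@uzS91lfs-3u6m5ds6/uq910y2ny3gf6', groups = ('s6 .&u', 'P89931', 'ol8o3fzcs66/@uzS91lfs-3u6m5ds6/uq910y2ny3gf6').
With 3 capturing groups, `findall` returns a 3-tuple per match.

[('s6 .&u', 'P89931', 'ol8o3fzcs66/@uzS91lfs-3u6m5ds6/uq910y2ny3gf6')]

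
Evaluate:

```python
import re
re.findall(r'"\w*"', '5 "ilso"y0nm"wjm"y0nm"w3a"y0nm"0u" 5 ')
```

['"ilso"', '"wjm"', '"w3a"', '"0u"']

Since nothing is captured, `findall` lists the 4 matched substrings directly.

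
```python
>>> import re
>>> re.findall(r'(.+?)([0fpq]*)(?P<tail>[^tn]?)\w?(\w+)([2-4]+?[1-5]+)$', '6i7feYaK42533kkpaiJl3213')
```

[('6', '', 'i', 'feYaK42533kkpaiJl3', '213')]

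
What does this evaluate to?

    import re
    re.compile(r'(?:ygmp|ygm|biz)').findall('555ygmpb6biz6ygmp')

Alternation isn't longest-match — the leftmost alternative that fits at this position is chosen.
Scanning left to right: at [3:7] → 'ygmp'; at [9:12] → 'biz'; at [13:17] → 'ygmp'.
No capturing groups, so `findall` returns the 3 full match strings.

['ygmp', 'biz', 'ygmp']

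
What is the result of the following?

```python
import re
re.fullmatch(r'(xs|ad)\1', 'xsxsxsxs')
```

None

`re.fullmatch` requires the pattern to consume the entire string.
Here the string isn't matched end-to-end, so the call returns None.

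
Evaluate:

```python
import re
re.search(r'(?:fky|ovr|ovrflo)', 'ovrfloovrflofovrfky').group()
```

Branches in `(...|...)` are attempted left-to-right; the first branch that allows the whole pattern to succeed is taken.
`search` walks the string left to right and returns the first match it finds.
The match spans [0:3] → 'ovr'.

'ovr'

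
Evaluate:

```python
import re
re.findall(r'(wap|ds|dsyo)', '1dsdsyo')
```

['ds', 'ds']

Alternation isn't longest-match — the leftmost alternative that fits at this position is chosen.
Because there's exactly one group, `findall` drops the full match and keeps group 1 from each hit.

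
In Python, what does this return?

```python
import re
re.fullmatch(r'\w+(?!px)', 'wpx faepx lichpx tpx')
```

None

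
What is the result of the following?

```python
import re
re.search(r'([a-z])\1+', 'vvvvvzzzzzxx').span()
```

(0, 5)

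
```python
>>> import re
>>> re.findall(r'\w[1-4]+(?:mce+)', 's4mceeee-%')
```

['s4mceeee']

With no groups in the pattern, `findall` gives back each whole match — 1 here.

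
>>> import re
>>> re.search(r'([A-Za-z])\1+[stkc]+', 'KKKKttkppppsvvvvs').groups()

('K',)

`\1` has to match the exact text group 1 already captured.
`re.search` scans for the first position where the pattern succeeds.
The match spans [0:7] → 'KKKKttk'.
Captured: group 1 = 'K'.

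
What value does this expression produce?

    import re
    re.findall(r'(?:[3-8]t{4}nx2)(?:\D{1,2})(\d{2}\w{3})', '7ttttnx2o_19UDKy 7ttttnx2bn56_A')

The pattern matches a character in [3-8], then exactly 4 of a literal 't', then the literal 'nx2' (non-capturing group); then 1 to 2 of a non-digit (non-capturing group); then exactly 2 of a digit, then exactly 3 of a word character (captured).
Matches: at [0:15] match '7ttttnx2o_19UDK', group 1 = '19UDK'.
Because there's exactly one group, `findall` drops the full match and keeps group 1 from the one hit.

['19UDK']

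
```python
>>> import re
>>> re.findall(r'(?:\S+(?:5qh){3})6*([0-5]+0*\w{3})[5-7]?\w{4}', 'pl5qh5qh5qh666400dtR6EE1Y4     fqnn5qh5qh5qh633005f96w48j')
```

Pattern: one or more of a non-whitespace character, then the literal '5qh' repeated 3 times (non-capturing group); then zero or more of a literal '6'; then one or more of a character in [0-5], then zero or more of the literal '0', then exactly 3 of a word character (captured); then optionally a character in [5-7], then exactly 4 of a word character.
Scanning left to right: at [0:25] match 'pl5qh5qh5qh666400dtR6EE1Y', group 1 = '400dtR'; at [31:57] match 'fqnn5qh5qh5qh633005f96w48j', group 1 = '33005f96'.
`findall` collects group 1 from each match (2 total).

['400dtR', '33005f96']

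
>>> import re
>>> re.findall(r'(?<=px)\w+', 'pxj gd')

['j']

Lookahead/lookbehind check context without consuming it, so the matched span excludes the asserted characters.
Scanning left to right: at [2:3] → 'j'.
Since nothing is captured, `findall` lists the 1 matched substring directly.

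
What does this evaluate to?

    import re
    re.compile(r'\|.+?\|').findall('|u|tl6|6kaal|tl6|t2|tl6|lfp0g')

['|u|', '|6kaal|', '|t2|']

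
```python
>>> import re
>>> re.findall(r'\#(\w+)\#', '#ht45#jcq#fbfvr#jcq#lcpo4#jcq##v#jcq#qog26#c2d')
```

['ht45', 'fbfvr', 'lcpo4', 'v', 'qog26']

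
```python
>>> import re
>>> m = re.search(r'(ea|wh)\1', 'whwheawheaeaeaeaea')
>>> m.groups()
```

The backreference `\1` re-matches whatever the first group consumed, character for character.
`re.search` scans for the first position where the pattern succeeds.
The match spans [0:4] → 'whwh'.
Captured: group 1 = 'wh'.

('wh',)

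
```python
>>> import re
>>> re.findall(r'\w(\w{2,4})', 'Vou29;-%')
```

This matches a word character; then 2 to 4 of a word character (captured).
`findall` collects group 1 from the one match (1 total).

['ou29']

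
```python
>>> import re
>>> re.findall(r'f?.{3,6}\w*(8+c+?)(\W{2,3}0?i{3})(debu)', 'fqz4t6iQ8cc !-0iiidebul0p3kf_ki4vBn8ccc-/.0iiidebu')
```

This matches optionally a literal 'f', then 3 to 6 of any character, then zero or more of a word character; then one or more of the literal '8', then one or more of the literal 'c' (lazy) (captured); then 2 to 3 of a non-word character, then optionally a literal '0', then exactly 3 of a literal 'i' (captured); then the literal 'deb', then the literal 'u' (captured).
Walking the string: at [0:22] match 'fqz4t6iQ8cc !-0iiidebu', groups = ('8cc', ' !-0iii', 'debu'); at [22:50] match 'l0p3kf_ki4vBn8ccc-/.0iiidebu', groups = ('8ccc', '-/.0iii', 'debu').
With 3 capturing groups, `findall` returns a 3-tuple per match.

[('8cc', ' !-0iii', 'debu'), ('8ccc', '-/.0iii', 'debu')]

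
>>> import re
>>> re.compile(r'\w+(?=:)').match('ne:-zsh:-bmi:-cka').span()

(0, 2)

The `(?=…)`/`(?<=…)` assertion just peeks at neighbouring text; it doesn't advance the match position.
`re.match` only tries the pattern at the start of the string.
The match spans [0:2] → 'ne'.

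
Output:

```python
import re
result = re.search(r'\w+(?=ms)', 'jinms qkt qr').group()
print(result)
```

jin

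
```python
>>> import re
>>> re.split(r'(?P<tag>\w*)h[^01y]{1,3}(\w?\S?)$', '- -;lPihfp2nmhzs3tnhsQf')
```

['- -;', 'lPihfp2nmhzs3tn', '', '']

The pattern matches zero or more of a word character (captured as 'tag'); then a literal 'h', then 1 to 3 of any character except [01y]; then optionally a word character, then optionally a non-whitespace character (captured); then anchored at the end.
Matches to split on: at [4:23] → 'lPihfp2nmhzs3tnhsQf'.
`re.split` interleaves the captured-group text with the surrounding fragments.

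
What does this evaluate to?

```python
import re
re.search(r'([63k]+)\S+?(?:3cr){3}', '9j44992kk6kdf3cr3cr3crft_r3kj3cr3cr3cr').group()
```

Pattern: one or more of one of [63k] (captured); then one or more of a non-whitespace character (lazy), then the literal '3cr' repeated 3 times.
`re.search` tries every starting position until one works.
The match spans [7:22] → 'kk6kdf3cr3cr3cr'.
Captured: group 1 = 'kk6k'.

'kk6kdf3cr3cr3cr'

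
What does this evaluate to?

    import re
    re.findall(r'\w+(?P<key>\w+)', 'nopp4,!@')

['4']

Pattern: one or more of a word character; then one or more of a word character (captured as 'key').
One capturing group, so `findall` returns just the captured substring from the one match — 1 in all.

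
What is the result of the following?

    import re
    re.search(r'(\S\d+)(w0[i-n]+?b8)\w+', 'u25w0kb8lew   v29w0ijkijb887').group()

'u25w0kb8lew'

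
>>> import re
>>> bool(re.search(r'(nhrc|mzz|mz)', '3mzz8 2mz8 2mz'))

True

The match spans [1:4] → 'mzz'.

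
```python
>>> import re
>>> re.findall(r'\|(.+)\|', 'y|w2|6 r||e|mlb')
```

['w2|6 r||e']

Because there's exactly one group, `findall` drops the full match and keeps group 1 from the one hit.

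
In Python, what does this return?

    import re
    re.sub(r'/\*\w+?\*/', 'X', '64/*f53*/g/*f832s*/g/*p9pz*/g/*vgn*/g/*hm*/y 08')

'64XgXgXgXgXy 08'

Matches: at [2:9] → '/*f53*/'; at [10:19] → '/*f832s*/'; at [20:28] → '/*p9pz*/'; at [29:36] → '/*vgn*/'; at [37:43] → '/*hm*/'.
Every occurrence is swapped for 'X'.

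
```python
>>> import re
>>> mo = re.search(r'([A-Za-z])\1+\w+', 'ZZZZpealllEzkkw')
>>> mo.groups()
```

('Z',)

The match spans [0:15] → 'ZZZZpealllEzkkw'.
Captured: group 1 = 'Z'.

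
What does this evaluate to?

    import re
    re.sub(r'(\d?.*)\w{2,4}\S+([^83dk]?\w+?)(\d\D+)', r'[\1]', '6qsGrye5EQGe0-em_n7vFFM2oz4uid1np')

'[6qsGrye5EQGe0-em_n7vFFM2oz]'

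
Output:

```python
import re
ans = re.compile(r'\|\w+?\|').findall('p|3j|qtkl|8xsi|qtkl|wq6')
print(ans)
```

['|3j|', '|8xsi|']

Walking the string: at [1:5] → '|3j|'; at [9:15] → '|8xsi|'.
Since nothing is captured, `findall` lists the 2 matched substrings directly.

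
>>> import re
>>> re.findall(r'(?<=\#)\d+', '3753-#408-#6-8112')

['408', '6']

The lookaround is zero-width — it requires the adjacent text to match without consuming it, so the asserted text isn't part of the match.
Scanning left to right: at [6:9] → '408'; at [11:12] → '6'.
No capturing groups, so `findall` returns the 2 full match strings.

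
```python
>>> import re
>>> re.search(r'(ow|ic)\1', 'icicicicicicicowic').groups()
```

After group 1 captures some text, `\1` only succeeds where that same text appears again.
Unlike `match`, `search` isn't anchored — it looks for the pattern anywhere in the string.
The match spans [0:4] → 'icic'.
Captured: group 1 = 'ic'.

('ic',)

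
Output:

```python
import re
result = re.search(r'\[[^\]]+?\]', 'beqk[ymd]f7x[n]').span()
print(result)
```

(4, 9)

`re.search` tries every starting position until one works.
The match spans [4:9] → '[ymd]'.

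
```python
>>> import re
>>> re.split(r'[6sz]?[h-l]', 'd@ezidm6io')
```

['d@e', 'dm', 'o']

The pattern matches optionally one of [6sz]; then a character in [h-l].
Matches to split on: at [3:5] → 'zi'; at [7:9] → '6i'.
`split` removes every match and returns the 3 fragments in between.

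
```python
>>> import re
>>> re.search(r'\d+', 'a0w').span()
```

Pattern: one or more of a digit.
`re.search` scans for the first position where the pattern succeeds.
The match spans [1:2] → '0'.

(1, 2)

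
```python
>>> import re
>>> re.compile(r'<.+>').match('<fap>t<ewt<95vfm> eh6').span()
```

`re.match` won't scan ahead — the pattern has to work from the very first character.
The match spans [0:17] → '<fap>t<ewt<95vfm>'.

(0, 17)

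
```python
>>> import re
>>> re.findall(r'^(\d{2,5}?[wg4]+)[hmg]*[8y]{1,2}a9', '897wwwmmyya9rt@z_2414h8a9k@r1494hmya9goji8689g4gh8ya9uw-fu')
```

Pattern: anchored at the start of the string; then 2 to 5 of a digit (lazy), then one or more of one of [wg4] (captured); then zero or more of one of [hmg], then 1 to 2 of one of [8y], then the literal 'a9'.
Because there's exactly one group, `findall` drops the full match and keeps group 1 from the one hit.

['897www']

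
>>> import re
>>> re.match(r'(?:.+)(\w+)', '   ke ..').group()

The pattern matches one or more of any character (non-capturing group); then one or more of a word character (captured).
With `match`, the pattern is implicitly anchored at the beginning.
The match spans [0:5] → '   ke'.
Captured: group 1 = 'e'.

'   ke'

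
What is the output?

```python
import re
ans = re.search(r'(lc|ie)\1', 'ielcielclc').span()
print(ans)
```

(6, 10)

A backreference is literal: `\1` must see the identical characters the first group matched.
`search` walks the string left to right and returns the first match it finds.
The match spans [6:10] → 'lclc'.
Captured: group 1 = 'lc'.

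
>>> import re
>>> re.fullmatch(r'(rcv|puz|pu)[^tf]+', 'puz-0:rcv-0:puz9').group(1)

'puz'

`|` is ordered: at each position the engine commits to the first alternative that works.
For `fullmatch`, every character of the input must be accounted for by the pattern.
The match spans [0:16] → 'puz-0:rcv-0:puz9'.
Captured: group 1 = 'puz'.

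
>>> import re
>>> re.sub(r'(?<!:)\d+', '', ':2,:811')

`(?!…)`/`(?<!…)` only lets a position through if the neighbouring text does NOT match; no characters are consumed.
Matches: at [5:7] → '11'.
Every occurrence is swapped for ''.

':2,:8'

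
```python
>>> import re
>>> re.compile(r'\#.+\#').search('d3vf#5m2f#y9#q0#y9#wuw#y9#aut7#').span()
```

The match spans [4:31] → '#5m2f#y9#q0#y9#wuw#y9#aut7#'.

(4, 31)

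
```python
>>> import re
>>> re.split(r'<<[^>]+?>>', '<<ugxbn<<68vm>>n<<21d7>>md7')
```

['', 'n', 'md7']

Matches to split on: at [0:15] → '<<ugxbn<<68vm>>'; at [16:24] → '<<21d7>>'.
`split` removes every match and returns the 3 fragments in between.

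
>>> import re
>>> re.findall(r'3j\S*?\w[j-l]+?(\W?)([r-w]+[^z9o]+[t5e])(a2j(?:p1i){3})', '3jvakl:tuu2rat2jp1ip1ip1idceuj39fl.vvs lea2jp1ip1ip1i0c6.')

[('.', 'vvs le', 'a2jp1ip1ip1i')]

Multiple groups make `findall` return tuples — one 3-tuple for the one match.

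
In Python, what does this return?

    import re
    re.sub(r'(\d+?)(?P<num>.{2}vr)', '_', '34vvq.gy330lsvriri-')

'34vvq.gy_iri-'

This matches one or more of a digit (lazy) (captured); then exactly 2 of any character, then the literal 'vr' (captured as 'num').
Matches: at [8:15] → '330lsvr'.
Every occurrence is swapped for '_'.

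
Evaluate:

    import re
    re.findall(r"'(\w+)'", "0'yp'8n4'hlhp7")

Matches: at [1:5] match "'yp'", group 1 = 'yp'.
One capturing group, so `findall` returns just the captured substring from the one match — 1 in all.

['yp']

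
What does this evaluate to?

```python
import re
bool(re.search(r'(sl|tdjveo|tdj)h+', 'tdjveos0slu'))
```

Here nothing in the string fits, so the call returns None, and `bool(None)` is False.

False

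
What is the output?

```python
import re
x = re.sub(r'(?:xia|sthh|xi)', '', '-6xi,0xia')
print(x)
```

-6,0

Branches in `(...|...)` are attempted left-to-right; the first branch that allows the whole pattern to succeed is taken.
Matches: at [2:4] → 'xi'; at [6:9] → 'xia'.
Each match is replaced by ''.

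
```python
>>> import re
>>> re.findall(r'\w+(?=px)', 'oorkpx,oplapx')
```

['oork', 'opla']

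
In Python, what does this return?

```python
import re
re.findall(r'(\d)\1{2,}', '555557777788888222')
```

['5', '7', '8', '2']

After group 1 captures some text, `\1` only succeeds where that same text appears again.
Walking the string: at [0:5] match '55555', group 1 = '5'; at [5:10] match '77777', group 1 = '7'; at [10:15] match '88888', group 1 = '8'; at [15:18] match '222', group 1 = '2'.
One capturing group, so `findall` returns just the captured substring from each match — 4 in all.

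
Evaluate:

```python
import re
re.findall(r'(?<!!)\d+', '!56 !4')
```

['6']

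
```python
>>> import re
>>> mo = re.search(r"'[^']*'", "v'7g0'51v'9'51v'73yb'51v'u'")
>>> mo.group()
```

"'7g0'"

The match spans [1:6] → "'7g0'".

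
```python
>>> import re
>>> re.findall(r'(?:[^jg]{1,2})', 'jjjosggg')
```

['os']

Pattern: 1 to 2 of any character except [jg] (non-capturing group).
Scanning left to right: at [3:5] → 'os'.
`findall` yields the raw match text (1 of them) because the pattern has no groups.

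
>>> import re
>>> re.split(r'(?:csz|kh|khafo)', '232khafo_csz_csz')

Branches in `(...|...)` are attempted left-to-right; the first branch that allows the whole pattern to succeed is taken.
Each match becomes a cut point; 4 segments remain.

['232', 'afo_', '_', '']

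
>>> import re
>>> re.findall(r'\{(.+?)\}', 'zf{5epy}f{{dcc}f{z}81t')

['5epy', '{dcc', 'z']

Scanning left to right: at [2:8] match '{5epy}', group 1 = '5epy'; at [9:15] match '{{dcc}', group 1 = '{dcc'; at [16:19] match '{z}', group 1 = 'z'.
One capturing group, so `findall` returns just the captured substring from each match — 3 in all.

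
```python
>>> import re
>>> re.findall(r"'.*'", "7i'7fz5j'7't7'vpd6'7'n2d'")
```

["'7fz5j'7't7'vpd6'7'n2d'"]

With no groups in the pattern, `findall` gives back each whole match — 1 here.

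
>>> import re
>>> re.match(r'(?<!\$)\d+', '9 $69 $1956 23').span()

(0, 1)

`match` is anchored at position 0; if the pattern doesn't fit there, it returns None.
The match spans [0:1] → '9'.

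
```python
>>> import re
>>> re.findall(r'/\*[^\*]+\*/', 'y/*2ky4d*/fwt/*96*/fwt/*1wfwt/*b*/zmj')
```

Matches: at [1:10] → '/*2ky4d*/'; at [13:19] → '/*96*/'; at [29:34] → '/*b*/'.
With no groups in the pattern, `findall` gives back each whole match — 3 here.

['/*2ky4d*/', '/*96*/', '/*b*/']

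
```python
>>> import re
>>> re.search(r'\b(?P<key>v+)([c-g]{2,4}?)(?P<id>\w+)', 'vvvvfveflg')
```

Pattern: a word boundary (`\b`, zero-width); then one or more of a literal 'v' (captured as 'key'); then 2 to 4 of a character in [c-g] (lazy) (captured); then one or more of a word character (captured as 'id').
`search` walks the string left to right and returns the first match it finds.
Here no position works, so the call returns None.

None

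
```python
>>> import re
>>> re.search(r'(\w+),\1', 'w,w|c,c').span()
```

(0, 3)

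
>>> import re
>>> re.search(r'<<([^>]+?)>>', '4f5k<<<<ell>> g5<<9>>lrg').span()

The match spans [4:13] → '<<<<ell>>'.

(4, 13)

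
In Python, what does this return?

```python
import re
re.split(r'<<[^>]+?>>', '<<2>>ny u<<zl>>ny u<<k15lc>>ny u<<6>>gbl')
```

['', 'ny u', 'ny u', 'ny u', 'gbl']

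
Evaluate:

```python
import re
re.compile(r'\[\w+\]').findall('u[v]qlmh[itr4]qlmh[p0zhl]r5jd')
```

['[v]', '[itr4]', '[p0zhl]']

Since nothing is captured, `findall` lists the 3 matched substrings directly.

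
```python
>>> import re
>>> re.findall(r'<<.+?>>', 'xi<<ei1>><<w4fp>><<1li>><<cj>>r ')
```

['<<ei1>>', '<<w4fp>>', '<<1li>>', '<<cj>>']

A `+?`/`*?`/`{m,n}?` starts at its minimum and grows only as far as needed for what follows to match.
Walking the string: at [2:9] → '<<ei1>>'; at [9:17] → '<<w4fp>>'; at [17:24] → '<<1li>>'; at [24:30] → '<<cj>>'.
Since nothing is captured, `findall` lists the 4 matched substrings directly.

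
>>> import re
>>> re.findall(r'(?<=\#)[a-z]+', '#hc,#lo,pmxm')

['hc', 'lo']

The `(?=…)`/`(?<=…)` assertion just peeks at neighbouring text; it doesn't advance the match position.
Scanning left to right: at [1:3] → 'hc'; at [5:7] → 'lo'.
With no groups in the pattern, `findall` gives back each whole match — 2 here.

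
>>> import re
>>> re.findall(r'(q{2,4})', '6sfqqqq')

['qqqq']

Pattern: 2 to 4 of a literal 'q' (captured).
With a single group, `findall` returns only what that group captured — 1 item.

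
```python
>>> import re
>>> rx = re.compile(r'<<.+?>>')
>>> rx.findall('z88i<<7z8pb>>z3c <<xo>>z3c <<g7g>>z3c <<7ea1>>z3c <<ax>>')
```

['<<7z8pb>>', '<<xo>>', '<<g7g>>', '<<7ea1>>', '<<ax>>']

Because the quantifier is non-greedy, it stops expanding at the earliest point where the rest of the pattern can succeed.
Walking the string: at [4:13] → '<<7z8pb>>'; at [17:23] → '<<xo>>'; at [27:34] → '<<g7g>>'; at [38:46] → '<<7ea1>>'; at [50:56] → '<<ax>>'.
Since nothing is captured, `findall` lists the 5 matched substrings directly.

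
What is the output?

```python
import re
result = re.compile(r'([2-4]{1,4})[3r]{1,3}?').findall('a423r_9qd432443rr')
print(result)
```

['423', '4', '2443']

The pattern matches 1 to 4 of a character in [2-4] (captured); then 1 to 3 of one of [3r] (lazy).
Matches: at [1:5] match '423r', group 1 = '423'; at [9:11] match '43', group 1 = '4'; at [11:16] match '2443r', group 1 = '2443'.
One capturing group, so `findall` returns just the captured substring from each match — 3 in all.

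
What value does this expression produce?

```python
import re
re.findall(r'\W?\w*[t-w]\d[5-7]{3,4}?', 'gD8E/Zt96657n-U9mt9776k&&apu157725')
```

['/Zt9665', '-U9mt9776', '&apu1577']

This matches optionally a non-word character, then zero or more of a word character; then a character in [t-w]; then a digit, then 3 to 4 of a character in [5-7] (lazy).
A `+?`/`*?`/`{m,n}?` starts at its minimum and grows only as far as needed for what follows to match.
Walking the string: at [4:11] → '/Zt9665'; at [13:22] → '-U9mt9776'; at [24:32] → '&apu1577'.
No capturing groups, so `findall` returns the 3 full match strings.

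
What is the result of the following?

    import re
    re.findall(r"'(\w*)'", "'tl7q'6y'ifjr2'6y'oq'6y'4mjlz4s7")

With a single group, `findall` returns only what that group captured — 3 items.

['tl7q', 'ifjr2', 'oq']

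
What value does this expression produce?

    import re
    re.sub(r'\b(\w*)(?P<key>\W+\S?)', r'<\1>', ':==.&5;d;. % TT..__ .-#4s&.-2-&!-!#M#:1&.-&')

':==.&<5><>T<>_<>s<><><><>'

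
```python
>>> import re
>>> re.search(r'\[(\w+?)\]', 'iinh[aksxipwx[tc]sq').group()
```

'[tc]'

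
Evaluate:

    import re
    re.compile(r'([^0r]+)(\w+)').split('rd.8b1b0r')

['r', 'd.8b1b', '0r', '']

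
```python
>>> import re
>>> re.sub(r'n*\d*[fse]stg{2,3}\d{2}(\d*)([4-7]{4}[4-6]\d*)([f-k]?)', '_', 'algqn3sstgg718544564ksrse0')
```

Every occurrence is swapped for '_'.

'algq_srse0'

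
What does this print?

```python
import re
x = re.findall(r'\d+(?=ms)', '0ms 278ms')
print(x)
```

The positive lookaround only admits positions where the adjacent text matches; those characters stay outside the span.
Matches: at [0:1] → '0'; at [4:7] → '278'.
Since nothing is captured, `findall` lists the 2 matched substrings directly.

['0', '278']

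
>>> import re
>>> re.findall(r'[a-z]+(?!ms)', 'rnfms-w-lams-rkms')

The negative lookaround is zero-width — it rules out positions where the adjacent text would match, without consuming anything.
With no groups in the pattern, `findall` gives back each whole match — 4 here.

['rnfms', 'w', 'lams', 'rkms']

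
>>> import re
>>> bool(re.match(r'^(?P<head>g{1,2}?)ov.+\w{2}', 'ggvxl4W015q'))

False

`re.match` won't scan ahead — the pattern has to work from the very first character.
Here the string doesn't start with a match, so the call returns None, and `bool(None)` is False.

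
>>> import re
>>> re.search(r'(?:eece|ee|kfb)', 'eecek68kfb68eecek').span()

(0, 4)

The regex engine tests alternatives in the order written; an earlier branch that matches wins even if a later one would match more.
`search` walks the string left to right and returns the first match it finds.
The match spans [0:4] → 'eece'.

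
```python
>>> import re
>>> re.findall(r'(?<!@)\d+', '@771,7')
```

['71', '7']

The negative lookaround is zero-width — it rules out positions where the adjacent text would match, without consuming anything.
`findall` yields the raw match text (2 of them) because the pattern has no groups.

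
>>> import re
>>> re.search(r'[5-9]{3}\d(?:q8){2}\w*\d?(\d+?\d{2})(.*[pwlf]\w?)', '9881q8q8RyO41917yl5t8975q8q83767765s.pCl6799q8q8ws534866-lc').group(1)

'765'

The match spans [0:59] → '9881q8q8RyO41917yl5t8975q8q83767765s.pCl6799q8q8ws534866-lc'.
Captured: group 1 = '765', group 2 = 's.pCl6799q8q8ws534866-lc'.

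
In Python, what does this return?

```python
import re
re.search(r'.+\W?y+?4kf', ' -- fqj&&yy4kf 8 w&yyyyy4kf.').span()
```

(0, 27)

This matches one or more of any character, then optionally a non-word character; then one or more of the literal 'y' (lazy), then the literal '4kf'.
`search` walks the string left to right and returns the first match it finds.
The match spans [0:27] → ' -- fqj&&yy4kf 8 w&yyyyy4kf'.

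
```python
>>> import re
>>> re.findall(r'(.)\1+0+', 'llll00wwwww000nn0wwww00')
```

['l', 'w', 'n', 'w']

`\1` has to match the exact text group 1 already captured.
Matches: at [0:6] match 'llll00', group 1 = 'l'; at [6:14] match 'wwwww000', group 1 = 'w'; at [14:17] match 'nn0', group 1 = 'n'; at [17:23] match 'wwww00', group 1 = 'w'.
`findall` collects group 1 from each match (4 total).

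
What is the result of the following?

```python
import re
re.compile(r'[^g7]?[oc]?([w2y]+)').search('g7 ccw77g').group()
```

The pattern matches optionally any character except [g7], then optionally one of [oc]; then one or more of one of [w2y] (captured).
`re.search` tries every starting position until one works.
The match spans [3:6] → 'ccw'.
Captured: group 1 = 'w'.

'ccw'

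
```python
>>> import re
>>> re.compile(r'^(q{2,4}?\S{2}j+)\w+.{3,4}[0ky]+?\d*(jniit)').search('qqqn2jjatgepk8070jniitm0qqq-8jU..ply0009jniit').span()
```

Pattern: anchored at the start of the string; then 2 to 4 of a literal 'q' (lazy), then exactly 2 of a non-whitespace character, then one or more of the literal 'j' (captured); then one or more of a word character, then 3 to 4 of any character, then one or more of one of [0ky] (lazy); then zero or more of a digit; then the literal 'jni', then the literal 'it' (captured).
`search` walks the string left to right and returns the first match it finds.
The match spans [0:22] → 'qqqn2jjatgepk8070jniit'.
Captured: group 1 = 'qqqn2jj', group 2 = 'jniit'.

(0, 22)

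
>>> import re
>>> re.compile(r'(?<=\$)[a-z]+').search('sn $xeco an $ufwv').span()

(4, 8)

Lookahead/lookbehind check context without consuming it, so the matched span excludes the asserted characters.
`re.search` tries every starting position until one works.
The match spans [4:8] → 'xeco'.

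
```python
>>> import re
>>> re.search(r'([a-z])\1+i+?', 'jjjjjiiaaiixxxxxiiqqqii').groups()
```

('j',)

A backreference is literal: `\1` must see the identical characters the first group matched.
Unlike `match`, `search` isn't anchored — it looks for the pattern anywhere in the string.
The match spans [0:6] → 'jjjjji'.
Captured: group 1 = 'j'.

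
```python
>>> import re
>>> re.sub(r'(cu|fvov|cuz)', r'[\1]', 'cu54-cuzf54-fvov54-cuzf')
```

Alternation isn't longest-match — the leftmost alternative that fits at this position is chosen.
Matches: at [0:2] → 'cu'; at [5:7] → 'cu'; at [12:16] → 'fvov'; at [19:21] → 'cu'.
`\1` in the replacement pulls in group 1's text for each match.

'[cu]54-[cu]zf54-[fvov]54-[cu]zf'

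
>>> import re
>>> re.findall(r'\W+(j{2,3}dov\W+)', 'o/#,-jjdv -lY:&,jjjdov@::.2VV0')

['jjjdov@::.']

The pattern matches one or more of a non-word character; then 2 to 3 of a literal 'j', then the literal 'dov', then one or more of a non-word character (captured).
Matches: at [13:26] match ':&,jjjdov@::.', group 1 = 'jjjdov@::.'.
`findall` collects group 1 from the one match (1 total).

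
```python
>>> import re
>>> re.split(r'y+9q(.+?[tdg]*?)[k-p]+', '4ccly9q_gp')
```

`re.split` interleaves the captured-group text with the surrounding fragments.

['4ccl', '_g', '']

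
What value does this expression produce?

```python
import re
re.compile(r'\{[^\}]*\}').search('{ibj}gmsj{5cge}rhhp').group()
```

The match spans [0:5] → '{ibj}'.

'{ibj}'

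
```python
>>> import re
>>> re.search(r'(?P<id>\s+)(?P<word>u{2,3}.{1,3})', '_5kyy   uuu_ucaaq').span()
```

(5, 14)

The pattern matches one or more of whitespace (captured as 'id'); then 2 to 3 of a literal 'u', then 1 to 3 of any character (captured as 'word').
`re.search` scans for the first position where the pattern succeeds.
The match spans [5:14] → '   uuu_uc'.
Captured: group 1 = '   ', group 2 = 'uuu_uc'.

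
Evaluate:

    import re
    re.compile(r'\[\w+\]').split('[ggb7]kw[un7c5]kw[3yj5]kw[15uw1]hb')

['', 'kw', 'kw', 'kw', 'hb']

Matches to split on: at [0:6] → '[ggb7]'; at [8:15] → '[un7c5]'; at [17:23] → '[3yj5]'; at [25:32] → '[15uw1]'.
Splitting on the pattern gives 5 pieces.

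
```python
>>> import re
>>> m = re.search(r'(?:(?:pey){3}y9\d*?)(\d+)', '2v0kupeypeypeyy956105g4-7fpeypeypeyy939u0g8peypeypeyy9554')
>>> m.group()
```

The pattern matches the literal 'pey' repeated 3 times, then the literal 'y9', then zero or more of a digit (lazy) (non-capturing group); then one or more of a digit (captured).
The match spans [5:21] → 'peypeypeyy956105'.

'peypeypeyy956105'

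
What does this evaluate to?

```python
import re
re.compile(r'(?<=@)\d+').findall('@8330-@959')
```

Lookahead/lookbehind check context without consuming it, so the matched span excludes the asserted characters.
Scanning left to right: at [1:5] → '8330'; at [7:10] → '959'.
With no groups in the pattern, `findall` gives back each whole match — 2 here.

['8330', '959']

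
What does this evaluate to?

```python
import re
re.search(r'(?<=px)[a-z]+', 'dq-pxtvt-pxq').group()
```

Because the assertion is zero-width, the text it checks is not consumed and won't appear in the result.
`search` walks the string left to right and returns the first match it finds.
The match spans [5:8] → 'tvt'.

'tvt'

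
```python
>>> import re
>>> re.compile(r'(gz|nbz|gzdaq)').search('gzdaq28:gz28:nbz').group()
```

`|` is ordered: at each position the engine commits to the first alternative that works.
`search` walks the string left to right and returns the first match it finds.
The match spans [0:2] → 'gz'.
Captured: group 1 = 'gz'.

'gz'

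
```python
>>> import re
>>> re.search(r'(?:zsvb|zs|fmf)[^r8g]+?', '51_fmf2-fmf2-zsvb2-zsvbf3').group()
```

'fmf2'

`re.search` tries every starting position until one works.
The match spans [3:7] → 'fmf2'.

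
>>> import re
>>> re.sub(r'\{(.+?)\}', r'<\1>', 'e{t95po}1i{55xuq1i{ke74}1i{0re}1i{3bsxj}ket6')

'e<t95po>1i<55xuq1i{ke74>1i<0re>1i<3bsxj>ket6'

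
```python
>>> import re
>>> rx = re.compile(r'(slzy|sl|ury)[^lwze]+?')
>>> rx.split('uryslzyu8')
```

['', 'ury', 'lzyu8']

Matches to split on: at [0:4] → 'urys'.
Because the pattern has a capturing group, `split` also inserts each captured text between the pieces.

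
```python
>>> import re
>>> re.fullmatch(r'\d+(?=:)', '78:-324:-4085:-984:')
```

None

`re.fullmatch` requires the pattern to consume the entire string.
Here there's no way to consume every character, so the call returns None.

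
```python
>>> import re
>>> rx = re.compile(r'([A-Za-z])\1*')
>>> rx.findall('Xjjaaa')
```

['X', 'j', 'a']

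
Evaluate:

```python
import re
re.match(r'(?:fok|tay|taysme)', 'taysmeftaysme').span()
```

With `match`, the pattern is implicitly anchored at the beginning.
The match spans [0:3] → 'tay'.

(0, 3)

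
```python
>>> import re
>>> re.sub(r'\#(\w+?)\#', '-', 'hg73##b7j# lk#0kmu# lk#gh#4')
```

'hg73#- lk- lk-4'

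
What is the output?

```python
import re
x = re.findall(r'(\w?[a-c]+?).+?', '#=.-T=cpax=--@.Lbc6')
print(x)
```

The `?` after the quantifier makes it lazy — it takes as little as possible before letting the rest of the pattern try.
Because there's exactly one group, `findall` drops the full match and keeps group 1 from each hit.

['c', 'a', 'Lb']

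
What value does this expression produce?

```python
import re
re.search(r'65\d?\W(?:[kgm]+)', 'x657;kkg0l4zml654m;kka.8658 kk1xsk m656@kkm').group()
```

The match spans [1:8] → '657;kkg'.

'657;kkg'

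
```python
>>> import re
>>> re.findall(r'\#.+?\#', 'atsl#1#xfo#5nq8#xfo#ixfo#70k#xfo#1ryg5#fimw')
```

Walking the string: at [4:7] → '#1#'; at [10:16] → '#5nq8#'; at [19:25] → '#ixfo#'; at [28:33] → '#xfo#'.
No capturing groups, so `findall` returns the 4 full match strings.

['#1#', '#5nq8#', '#ixfo#', '#xfo#']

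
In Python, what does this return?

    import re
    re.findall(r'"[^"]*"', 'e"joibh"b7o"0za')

['"joibh"']

Walking the string: at [1:8] → '"joibh"'.
No capturing groups, so `findall` returns the 1 full match string.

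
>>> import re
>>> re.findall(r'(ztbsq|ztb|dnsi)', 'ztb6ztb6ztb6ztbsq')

`|` is ordered: at each position the engine commits to the first alternative that works.
`findall` collects group 1 from each match (4 total).

['ztb', 'ztb', 'ztb', 'ztbsq']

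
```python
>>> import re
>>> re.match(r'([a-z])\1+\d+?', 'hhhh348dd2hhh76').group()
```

'hhhh3'

After group 1 captures some text, `\1` only succeeds where that same text appears again.
`match` is anchored at position 0; if the pattern doesn't fit there, it returns None.
The match spans [0:5] → 'hhhh3'.
Captured: group 1 = 'h'.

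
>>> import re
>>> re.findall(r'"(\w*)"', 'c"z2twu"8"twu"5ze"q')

Matches: at [1:8] match '"z2twu"', group 1 = 'z2twu'; at [9:14] match '"twu"', group 1 = 'twu'.
With a single group, `findall` returns only what that group captured — 2 items.

['z2twu', 'twu']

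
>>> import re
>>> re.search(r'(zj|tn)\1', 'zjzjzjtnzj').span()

(0, 4)

After group 1 captures some text, `\1` only succeeds where that same text appears again.
`re.search` tries every starting position until one works.
The match spans [0:4] → 'zjzj'.
Captured: group 1 = 'zj'.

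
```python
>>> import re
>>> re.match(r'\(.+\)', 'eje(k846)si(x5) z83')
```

None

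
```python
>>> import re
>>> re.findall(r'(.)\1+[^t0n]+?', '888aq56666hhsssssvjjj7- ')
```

`\1` is not a pattern — it's the concrete string captured by group 1, re-applied verbatim.
Scanning left to right: at [0:4] match '888a', group 1 = '8'; at [6:11] match '6666h', group 1 = '6'; at [12:18] match 'sssssv', group 1 = 's'; at [18:22] match 'jjj7', group 1 = 'j'.
One capturing group, so `findall` returns just the captured substring from each match — 4 in all.

['8', '6', 's', 'j']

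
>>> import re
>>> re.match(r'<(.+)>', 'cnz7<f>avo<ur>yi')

`re.match` won't scan ahead — the pattern has to work from the very first character.
Here the pattern fails at index 0, so the call returns None.

None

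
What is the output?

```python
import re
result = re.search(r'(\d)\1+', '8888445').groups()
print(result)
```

The match spans [0:4] → '8888'.
Captured: group 1 = '8'.

('8',)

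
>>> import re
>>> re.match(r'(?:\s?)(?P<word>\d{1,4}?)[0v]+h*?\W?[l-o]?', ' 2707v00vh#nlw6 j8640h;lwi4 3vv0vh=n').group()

' 270'

With `match`, the pattern is implicitly anchored at the beginning.
The match spans [0:4] → ' 270'.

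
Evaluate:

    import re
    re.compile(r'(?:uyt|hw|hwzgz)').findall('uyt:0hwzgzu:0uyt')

['uyt', 'hw', 'uyt']

Alternation tries branches left to right and keeps the first one that lets the overall match succeed at that position.
Scanning left to right: at [0:3] → 'uyt'; at [5:7] → 'hw'; at [13:16] → 'uyt'.
With no groups in the pattern, `findall` gives back each whole match — 3 here.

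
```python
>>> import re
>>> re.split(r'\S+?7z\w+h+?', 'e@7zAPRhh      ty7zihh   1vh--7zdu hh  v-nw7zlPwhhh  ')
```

['', '      ', '   1vh--7zdu hh  ', '  ']

The pattern matches one or more of a non-whitespace character (lazy); then the literal '7z', then one or more of a word character, then one or more of a literal 'h' (lazy).
Matches to split on: at [0:9] → 'e@7zAPRhh'; at [15:22] → 'ty7zihh'; at [39:51] → 'v-nw7zlPwhhh'.
The string is cut at each match, leaving 4 pieces.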